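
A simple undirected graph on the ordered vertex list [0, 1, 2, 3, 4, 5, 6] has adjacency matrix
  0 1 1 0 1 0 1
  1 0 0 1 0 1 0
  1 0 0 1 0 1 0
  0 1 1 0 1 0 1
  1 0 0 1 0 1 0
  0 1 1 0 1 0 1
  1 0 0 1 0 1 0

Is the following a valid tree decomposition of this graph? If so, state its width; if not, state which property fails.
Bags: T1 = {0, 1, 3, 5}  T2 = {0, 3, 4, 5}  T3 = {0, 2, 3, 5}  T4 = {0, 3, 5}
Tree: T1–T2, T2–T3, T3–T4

A tree decomposition must satisfy three properties: every vertex lies in some bag; for every edge, both endpoints lie together in some bag; and for every vertex, the bags containing it form a connected subtree. Here vertex 6 appears in no bag, so the decomposition is invalid.

No — vertex 6 appears in no bag.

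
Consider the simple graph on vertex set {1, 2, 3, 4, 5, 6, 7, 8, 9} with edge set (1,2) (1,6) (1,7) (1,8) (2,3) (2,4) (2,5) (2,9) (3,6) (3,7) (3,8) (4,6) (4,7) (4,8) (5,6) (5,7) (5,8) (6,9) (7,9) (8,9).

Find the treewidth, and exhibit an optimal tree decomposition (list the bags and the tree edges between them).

The largest bag has 5 vertices, giving width 4; this decomposition certifies tw(G) ≤ 4. For the lower bound: the 5 vertex sets {1,7}, {2,3}, {4,8}, {6}, {5} are disjoint, each induces a connected subgraph, and every pair is joined by at least one edge of G. Contracting each set to a single vertex therefore yields K_{5} as a minor, and since treewidth is minor-monotone, tw(G) ≥ tw(K_{5}) = 4. Therefore the treewidth is 4.

Treewidth 4.
One such decomposition:
Bags: B1 = {1, 2, 6, 7, 8}  B2 = {2, 3, 6, 7, 8}  B3 = {2, 4, 6, 7, 8}  B4 = {2, 5, 6, 7, 8}  B5 = {2, 6, 7, 8, 9}
Tree: B1–B2, B2–B3, B3–B4, B4–B5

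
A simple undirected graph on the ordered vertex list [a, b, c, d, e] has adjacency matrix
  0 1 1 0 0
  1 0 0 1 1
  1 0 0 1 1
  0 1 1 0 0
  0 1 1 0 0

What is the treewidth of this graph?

2

A width-2 tree decomposition is:
Bags: B1 = {b, c, d}  B2 = {b, c, e}  B3 = {a, b, c}
Tree: B1–B2, B2–B3
Every bag has size at most 3, so the width is 3 − 1 = 2 and tw(G) ≤ 2. Since c–d–b–e–c is a cycle in G, G is not acyclic. Forests are exactly the graphs of treewidth ≤ 1, so tw(G) ≥ 2. The upper and lower bounds meet at 2, so that is the treewidth.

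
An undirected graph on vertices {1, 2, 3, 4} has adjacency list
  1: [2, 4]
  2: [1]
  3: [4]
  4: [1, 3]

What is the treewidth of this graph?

1

A width-1 tree decomposition is:
Bags: B1 = {3, 4}  B2 = {1, 4}  B3 = {1, 2}
Tree: B1–B2, B2–B3
Each bag holds 2 vertices, so the decomposition has width 1, which upper-bounds the treewidth. Any graph with an edge has treewidth ≥ 1, and G has the edge 3–4. Combining the bounds, tw(G) = 1.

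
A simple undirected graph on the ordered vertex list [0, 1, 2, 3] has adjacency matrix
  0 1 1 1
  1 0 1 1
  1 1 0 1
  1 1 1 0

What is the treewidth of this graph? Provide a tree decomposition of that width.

With just one bag of size 4, the width is 4 − 1 = 3, so tw(G) ≤ 3. Conversely, {0, 1, 2, 3} is a clique of size 4, and the vertices of any clique must share a bag in every tree decomposition; so some bag has ≥ 4 vertices and tw(G) ≥ 3. The upper and lower bounds meet at 3, so that is the treewidth.

Treewidth 3.
One such decomposition:
Bags: B1 = {0, 1, 2, 3}
Tree: (single bag)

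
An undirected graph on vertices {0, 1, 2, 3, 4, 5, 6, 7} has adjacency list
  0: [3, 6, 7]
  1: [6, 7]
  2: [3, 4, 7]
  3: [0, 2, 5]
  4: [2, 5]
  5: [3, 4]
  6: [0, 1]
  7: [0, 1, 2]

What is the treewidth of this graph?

A width-2 tree decomposition is:
Bags: B1 = {1, 6, 7}  B2 = {0, 6, 7}  B3 = {0, 2, 7}  B4 = {0, 2, 3}  B5 = {2, 3, 4}  B6 = {3, 4, 5}
Tree: B1–B2, B2–B3, B3–B4, B4–B5, B5–B6
Every bag has size at most 3, so the width is 3 − 1 = 2 and tw(G) ≤ 2. For the lower bound, G contains the cycle 1–6–0–7–1, so G is not a forest; only forests have treewidth ≤ 1, hence tw(G) ≥ 2. Combining the bounds, tw(G) = 2.

2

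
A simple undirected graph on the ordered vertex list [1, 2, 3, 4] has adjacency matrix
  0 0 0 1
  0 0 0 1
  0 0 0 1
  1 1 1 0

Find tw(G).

1

A width-1 tree decomposition is:
Bags: B1 = {1, 4}  B2 = {2, 4}  B3 = {3, 4}
Tree: B1–B2, B1–B3
The largest bag has 2 vertices, giving width 1; this decomposition certifies tw(G) ≤ 1. G has an edge, so its treewidth is at least 1. Therefore the treewidth is 1.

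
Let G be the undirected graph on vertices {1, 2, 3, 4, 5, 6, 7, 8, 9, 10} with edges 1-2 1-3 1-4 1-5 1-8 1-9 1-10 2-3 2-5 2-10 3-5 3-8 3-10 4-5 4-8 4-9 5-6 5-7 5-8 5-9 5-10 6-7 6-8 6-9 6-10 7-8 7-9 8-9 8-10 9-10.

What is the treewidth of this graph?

4

A width-4 tree decomposition is:
Bags: B1 = {1, 4, 5, 8, 9}  B2 = {1, 5, 8, 9, 10}  B3 = {1, 3, 5, 8, 10}  B4 = {5, 6, 8, 9, 10}  B5 = {5, 6, 7, 8, 9}  B6 = {1, 2, 3, 5, 10}
Tree: B1–B2, B2–B3, B2–B4, B4–B5, B3–B6
Every bag has size at most 5, so the width is 5 − 1 = 4 and tw(G) ≤ 4. On the other hand G contains the 5-clique {1, 5, 8, 9, 10}. A clique must lie in a single bag of any decomposition, so no decomposition can have width below 4. Hence tw(G) = 4 exactly.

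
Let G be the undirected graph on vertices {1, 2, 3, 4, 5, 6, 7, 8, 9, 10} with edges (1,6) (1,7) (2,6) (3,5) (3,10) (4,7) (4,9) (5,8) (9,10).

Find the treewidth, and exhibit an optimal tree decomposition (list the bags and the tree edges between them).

Treewidth 1.
One such decomposition:
Bags: B1 = {2, 6}  B2 = {1, 6}  B3 = {1, 7}  B4 = {4, 7}  B5 = {4, 9}  B6 = {9, 10}  B7 = {3, 10}  B8 = {3, 5}  B9 = {5, 8}
Tree: B1–B2, B2–B3, B3–B4, B4–B5, B5–B6, B6–B7, B7–B8, B8–B9

The largest bag has 2 vertices, giving width 1; this decomposition certifies tw(G) ≤ 1. Any graph with an edge has treewidth ≥ 1, and G has the edge 2–6. Hence tw(G) = 1 exactly.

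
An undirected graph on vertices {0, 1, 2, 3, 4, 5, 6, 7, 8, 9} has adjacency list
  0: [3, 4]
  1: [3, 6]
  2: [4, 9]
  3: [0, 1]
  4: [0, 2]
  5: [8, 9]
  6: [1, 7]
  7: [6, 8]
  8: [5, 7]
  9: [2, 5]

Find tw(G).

2

A width-2 tree decomposition is:
Bags: B1 = {0, 2, 4}  B2 = {0, 2, 3}  B3 = {1, 2, 3}  B4 = {1, 2, 6}  B5 = {2, 6, 7}  B6 = {2, 7, 8}  B7 = {2, 5, 8}  B8 = {2, 5, 9}
Tree: B1–B2, B2–B3, B3–B4, B4–B5, B5–B6, B6–B7, B7–B8
The largest bag has 3 vertices, giving width 2; this decomposition certifies tw(G) ≤ 2. Since 2–4–0–3–1–6–7–8–5–9–2 is a cycle in G, G is not acyclic. Forests are exactly the graphs of treewidth ≤ 1, so tw(G) ≥ 2. Therefore the treewidth is 2.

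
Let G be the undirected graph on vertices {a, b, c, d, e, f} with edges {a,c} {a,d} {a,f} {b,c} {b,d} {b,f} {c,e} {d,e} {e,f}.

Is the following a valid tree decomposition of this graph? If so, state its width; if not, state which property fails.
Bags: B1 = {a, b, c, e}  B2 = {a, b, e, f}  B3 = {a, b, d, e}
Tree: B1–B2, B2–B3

Yes; width 3.

Vertex coverage: the bags together contain {a, b, c, d, e, f}, the full vertex set. Edge coverage: each edge of G has both endpoints in at least one bag. Running intersection: for every vertex, the bags containing it form a connected subtree. All three properties hold, so this is a valid tree decomposition of width max|bag| − 1 = 3, and hence tw(G) ≤ 3.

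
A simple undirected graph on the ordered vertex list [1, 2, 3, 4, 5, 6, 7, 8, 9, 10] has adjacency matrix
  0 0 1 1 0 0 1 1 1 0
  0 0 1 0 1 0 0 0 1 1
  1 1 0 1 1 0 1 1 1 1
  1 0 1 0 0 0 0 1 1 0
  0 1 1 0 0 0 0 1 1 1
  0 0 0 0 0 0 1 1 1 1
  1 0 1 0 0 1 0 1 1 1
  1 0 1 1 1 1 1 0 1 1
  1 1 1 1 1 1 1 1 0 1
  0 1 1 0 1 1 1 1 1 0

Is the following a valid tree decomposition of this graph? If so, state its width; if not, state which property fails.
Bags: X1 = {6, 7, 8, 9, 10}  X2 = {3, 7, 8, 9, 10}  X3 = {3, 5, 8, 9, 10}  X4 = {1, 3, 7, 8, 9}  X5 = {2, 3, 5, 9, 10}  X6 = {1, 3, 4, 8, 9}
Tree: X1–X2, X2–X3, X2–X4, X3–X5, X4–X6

Yes; width 4.

Vertex coverage: the bags together contain {1, 2, 3, 4, 5, 6, 7, 8, 9, 10}, the full vertex set. Edge coverage: each edge of G has both endpoints in at least one bag. Running intersection: for every vertex, the bags containing it form a connected subtree. All three properties hold, so this is a valid tree decomposition of width max|bag| − 1 = 4, and hence tw(G) ≤ 4.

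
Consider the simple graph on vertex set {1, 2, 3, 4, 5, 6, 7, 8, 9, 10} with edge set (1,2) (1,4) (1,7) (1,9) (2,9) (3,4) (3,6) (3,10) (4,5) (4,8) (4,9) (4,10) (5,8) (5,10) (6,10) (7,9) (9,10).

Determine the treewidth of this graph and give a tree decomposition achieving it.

Treewidth 2.
One optimal decomposition is:
Bags: B1 = {3, 4, 10}  B2 = {4, 5, 10}  B3 = {4, 9, 10}  B4 = {1, 4, 9}  B5 = {3, 6, 10}  B6 = {1, 7, 9}  B7 = {1, 2, 9}  B8 = {4, 5, 8}
Tree: B1–B2, B2–B3, B3–B4, B1–B5, B4–B6, B6–B7, B2–B8

The largest bag has 3 vertices, giving width 2; this decomposition certifies tw(G) ≤ 2. For the lower bound, the 3 vertices {1, 2, 9} are pairwise adjacent, and any tree decomposition puts a clique entirely inside one bag — forcing width ≥ 2. Therefore the treewidth is 2.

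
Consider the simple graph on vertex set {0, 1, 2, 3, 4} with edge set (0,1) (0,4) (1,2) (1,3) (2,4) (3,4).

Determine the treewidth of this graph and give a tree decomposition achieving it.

Treewidth 2.
One such decomposition:
Bags: B1 = {0, 1, 4}  B2 = {1, 2, 4}  B3 = {1, 3, 4}
Tree: B1–B2, B2–B3

The largest bag has 3 vertices, giving width 2; this decomposition certifies tw(G) ≤ 2. The edges 0–4–2–1–0 form a cycle, so G is not a tree and its treewidth is at least 2. The upper and lower bounds meet at 2, so that is the treewidth.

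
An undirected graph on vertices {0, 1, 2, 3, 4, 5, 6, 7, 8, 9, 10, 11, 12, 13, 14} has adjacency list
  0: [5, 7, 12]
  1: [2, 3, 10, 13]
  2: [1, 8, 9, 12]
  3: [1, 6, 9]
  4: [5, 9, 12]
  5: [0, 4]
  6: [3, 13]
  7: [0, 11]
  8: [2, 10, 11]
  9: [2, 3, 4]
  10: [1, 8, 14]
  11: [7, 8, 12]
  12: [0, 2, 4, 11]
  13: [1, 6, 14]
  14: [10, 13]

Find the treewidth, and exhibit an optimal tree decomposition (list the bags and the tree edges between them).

Each bag holds 4 vertices, so the decomposition has width 3, which upper-bounds the treewidth. For the lower bound: the 4 vertex sets {0,5,7}, {11}, {12}, {2,4,8,9} are disjoint, each induces a connected subgraph, and every pair is joined by at least one edge of G. Contracting each set to a single vertex therefore yields K_{4} as a minor, and since treewidth is minor-monotone, tw(G) ≥ tw(K_{4}) = 3. Combining the bounds, tw(G) = 3.

Treewidth 3.
Bags: B1 = {0, 5, 7, 11}  B2 = {0, 5, 11, 12}  B3 = {4, 5, 11, 12}  B4 = {4, 8, 11, 12}  B5 = {2, 4, 8, 12}  B6 = {2, 4, 8, 9}  B7 = {2, 8, 9, 10}  B8 = {1, 2, 9, 10}  B9 = {1, 3, 9, 10}  B10 = {1, 3, 10, 14}  B11 = {1, 3, 13, 14}  B12 = {3, 6, 13, 14}
Tree: B1–B2, B2–B3, B3–B4, B4–B5, B5–B6, B6–B7, B7–B8, B8–B9, B9–B10, B10–B11, B11–B12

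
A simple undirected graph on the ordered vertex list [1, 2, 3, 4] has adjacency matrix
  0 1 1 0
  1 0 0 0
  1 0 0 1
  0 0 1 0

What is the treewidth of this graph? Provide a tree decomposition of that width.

Every bag has size at most 2, so the width is 2 − 1 = 1 and tw(G) ≤ 1. G has an edge, so its treewidth is at least 1. Combining the bounds, tw(G) = 1.

Treewidth 1.
One such decomposition:
Bags: B1 = {1, 2}  B2 = {1, 3}  B3 = {3, 4}
Tree: B1–B2, B2–B3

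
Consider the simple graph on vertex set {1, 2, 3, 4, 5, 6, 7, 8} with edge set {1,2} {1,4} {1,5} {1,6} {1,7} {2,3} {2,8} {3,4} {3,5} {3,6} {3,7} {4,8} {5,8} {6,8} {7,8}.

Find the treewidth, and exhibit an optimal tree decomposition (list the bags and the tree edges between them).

Each bag holds 4 vertices, so the decomposition has width 3, which upper-bounds the treewidth. For the lower bound: the 4 vertex sets {4,8}, {1,7}, {3}, {2} are disjoint, each induces a connected subgraph, and every pair is joined by at least one edge of G. Contracting each set to a single vertex therefore yields K_{4} as a minor, and since treewidth is minor-monotone, tw(G) ≥ tw(K_{4}) = 3. Combining the bounds, tw(G) = 3.

Treewidth 3.
One optimal decomposition is:
Bags: B1 = {1, 3, 4, 8}  B2 = {1, 3, 7, 8}  B3 = {1, 2, 3, 8}  B4 = {1, 3, 6, 8}  B5 = {1, 3, 5, 8}
Tree: B1–B2, B2–B3, B3–B4, B4–B5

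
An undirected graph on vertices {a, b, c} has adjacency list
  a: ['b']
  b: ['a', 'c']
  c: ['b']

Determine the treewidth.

1

A width-1 tree decomposition is:
Bags: B1 = {a, b}  B2 = {b, c}
Tree: B1–B2
Each bag holds 2 vertices, so the decomposition has width 1, which upper-bounds the treewidth. Any graph with an edge has treewidth ≥ 1, and G has the edge a–b. Combining the bounds, tw(G) = 1.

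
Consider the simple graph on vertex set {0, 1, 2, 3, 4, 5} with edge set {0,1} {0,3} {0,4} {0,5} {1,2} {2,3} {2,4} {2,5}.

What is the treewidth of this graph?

2

A width-2 tree decomposition is:
Bags: B1 = {0, 2, 5}  B2 = {0, 1, 2}  B3 = {0, 2, 3}  B4 = {0, 2, 4}
Tree: B1–B2, B2–B3, B3–B4
Each bag holds 3 vertices, so the decomposition has width 2, which upper-bounds the treewidth. Since 0–5–2–1–0 is a cycle in G, G is not acyclic. Forests are exactly the graphs of treewidth ≤ 1, so tw(G) ≥ 2. Combining the bounds, tw(G) = 2.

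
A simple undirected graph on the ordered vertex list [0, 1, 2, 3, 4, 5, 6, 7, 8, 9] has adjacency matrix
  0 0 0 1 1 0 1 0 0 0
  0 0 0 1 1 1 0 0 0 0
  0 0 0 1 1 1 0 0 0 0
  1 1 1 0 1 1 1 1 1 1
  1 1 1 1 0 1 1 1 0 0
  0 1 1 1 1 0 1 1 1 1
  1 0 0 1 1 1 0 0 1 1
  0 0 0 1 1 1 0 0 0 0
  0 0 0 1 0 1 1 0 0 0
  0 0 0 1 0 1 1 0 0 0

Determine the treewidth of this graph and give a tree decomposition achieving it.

The largest bag has 4 vertices, giving width 3; this decomposition certifies tw(G) ≤ 3. Conversely, {0, 3, 4, 6} is a clique of size 4, and the vertices of any clique must share a bag in every tree decomposition; so some bag has ≥ 4 vertices and tw(G) ≥ 3. Hence tw(G) = 3 exactly.

Treewidth 3.
Bags: B1 = {3, 4, 5, 6}  B2 = {3, 4, 5, 7}  B3 = {3, 5, 6, 9}  B4 = {1, 3, 4, 5}  B5 = {0, 3, 4, 6}  B6 = {3, 5, 6, 8}  B7 = {2, 3, 4, 5}
Tree: B1–B2, B1–B3, B1–B4, B1–B5, B1–B6, B4–B7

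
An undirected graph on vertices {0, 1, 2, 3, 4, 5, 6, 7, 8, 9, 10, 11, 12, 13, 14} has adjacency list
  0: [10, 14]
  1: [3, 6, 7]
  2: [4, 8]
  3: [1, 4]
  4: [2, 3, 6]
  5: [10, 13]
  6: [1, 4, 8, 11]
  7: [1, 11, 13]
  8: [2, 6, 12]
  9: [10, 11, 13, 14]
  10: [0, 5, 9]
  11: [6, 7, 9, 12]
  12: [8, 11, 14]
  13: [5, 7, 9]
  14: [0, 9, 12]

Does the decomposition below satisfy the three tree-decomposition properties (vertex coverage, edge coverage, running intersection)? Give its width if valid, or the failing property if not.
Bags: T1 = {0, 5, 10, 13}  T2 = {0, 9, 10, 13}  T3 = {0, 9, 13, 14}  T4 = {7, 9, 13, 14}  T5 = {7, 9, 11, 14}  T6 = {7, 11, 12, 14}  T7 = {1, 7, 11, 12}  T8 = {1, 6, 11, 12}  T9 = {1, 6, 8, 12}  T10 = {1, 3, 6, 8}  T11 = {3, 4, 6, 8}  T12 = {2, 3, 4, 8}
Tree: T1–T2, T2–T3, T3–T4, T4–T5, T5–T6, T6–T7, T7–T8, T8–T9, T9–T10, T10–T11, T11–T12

Checking the three conditions: (i) the bags cover all of {0, 1, 2, 3, 4, 5, 6, 7, 8, 9, 10, 11, 12, 13, 14}; (ii) for each edge, some bag contains both endpoints; (iii) the bags containing any fixed vertex form a subtree. All hold, so the decomposition is valid with width 4 − 1 = 3.

Yes; width 3.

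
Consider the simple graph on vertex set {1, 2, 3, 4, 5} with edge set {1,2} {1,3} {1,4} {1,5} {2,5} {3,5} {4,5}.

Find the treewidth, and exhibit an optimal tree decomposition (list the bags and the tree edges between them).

The largest bag has 3 vertices, giving width 2; this decomposition certifies tw(G) ≤ 2. Conversely, {1, 2, 5} is a clique of size 3, and the vertices of any clique must share a bag in every tree decomposition; so some bag has ≥ 3 vertices and tw(G) ≥ 2. Therefore the treewidth is 2.

Treewidth 2.
Bags: B1 = {1, 3, 5}  B2 = {1, 4, 5}  B3 = {1, 2, 5}
Tree: B1–B2, B1–B3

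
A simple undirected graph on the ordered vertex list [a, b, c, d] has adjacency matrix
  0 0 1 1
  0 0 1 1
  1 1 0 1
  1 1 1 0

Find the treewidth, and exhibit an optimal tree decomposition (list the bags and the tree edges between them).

Treewidth 2.
One optimal decomposition is:
Bags: B1 = {a, c, d}  B2 = {b, c, d}
Tree: B1–B2

Every bag has size at most 3, so the width is 3 − 1 = 2 and tw(G) ≤ 2. For the lower bound, the 3 vertices {a, c, d} are pairwise adjacent, and any tree decomposition puts a clique entirely inside one bag — forcing width ≥ 2. Therefore the treewidth is 2.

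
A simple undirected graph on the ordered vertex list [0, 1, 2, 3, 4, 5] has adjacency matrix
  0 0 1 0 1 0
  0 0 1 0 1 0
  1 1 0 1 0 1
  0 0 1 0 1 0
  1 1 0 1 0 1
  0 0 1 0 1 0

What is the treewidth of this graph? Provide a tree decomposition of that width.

Each bag holds 3 vertices, so the decomposition has width 2, which upper-bounds the treewidth. For the lower bound, G contains the cycle 1–2–3–4–1, so G is not a forest; only forests have treewidth ≤ 1, hence tw(G) ≥ 2. Combining the bounds, tw(G) = 2.

Treewidth 2.
One optimal decomposition is:
Bags: B1 = {1, 2, 4}  B2 = {2, 3, 4}  B3 = {0, 2, 4}  B4 = {2, 4, 5}
Tree: B1–B2, B2–B3, B3–B4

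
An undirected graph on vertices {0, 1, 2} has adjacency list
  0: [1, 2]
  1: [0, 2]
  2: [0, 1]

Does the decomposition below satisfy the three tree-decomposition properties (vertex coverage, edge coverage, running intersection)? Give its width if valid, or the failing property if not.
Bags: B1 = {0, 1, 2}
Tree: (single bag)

Yes; width 2.

Vertex coverage: the bags together contain {0, 1, 2}, the full vertex set. Edge coverage: each edge of G has both endpoints in at least one bag. Running intersection: for every vertex, the bags containing it form a connected subtree. All three properties hold, so this is a valid tree decomposition of width max|bag| − 1 = 2, and hence tw(G) ≤ 2.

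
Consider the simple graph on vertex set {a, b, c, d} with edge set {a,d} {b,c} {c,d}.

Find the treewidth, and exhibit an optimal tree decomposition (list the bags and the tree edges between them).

The largest bag has 2 vertices, giving width 1; this decomposition certifies tw(G) ≤ 1. G has an edge, so its treewidth is at least 1. Hence tw(G) = 1 exactly.

Treewidth 1.
One optimal decomposition is:
Bags: B1 = {c, d}  B2 = {b, c}  B3 = {a, d}
Tree: B1–B2, B1–B3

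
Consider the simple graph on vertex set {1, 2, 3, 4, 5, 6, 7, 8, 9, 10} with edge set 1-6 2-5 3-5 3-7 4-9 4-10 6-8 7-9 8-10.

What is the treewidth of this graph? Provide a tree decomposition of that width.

Treewidth 1.
Bags: B1 = {2, 5}  B2 = {3, 5}  B3 = {3, 7}  B4 = {7, 9}  B5 = {4, 9}  B6 = {4, 10}  B7 = {8, 10}  B8 = {6, 8}  B9 = {1, 6}
Tree: B1–B2, B2–B3, B3–B4, B4–B5, B5–B6, B6–B7, B7–B8, B8–B9

Every bag has size at most 2, so the width is 2 − 1 = 1 and tw(G) ≤ 1. Since G has at least one edge (e.g. 2–5), it is not an edgeless graph, so tw(G) ≥ 1. Therefore the treewidth is 1.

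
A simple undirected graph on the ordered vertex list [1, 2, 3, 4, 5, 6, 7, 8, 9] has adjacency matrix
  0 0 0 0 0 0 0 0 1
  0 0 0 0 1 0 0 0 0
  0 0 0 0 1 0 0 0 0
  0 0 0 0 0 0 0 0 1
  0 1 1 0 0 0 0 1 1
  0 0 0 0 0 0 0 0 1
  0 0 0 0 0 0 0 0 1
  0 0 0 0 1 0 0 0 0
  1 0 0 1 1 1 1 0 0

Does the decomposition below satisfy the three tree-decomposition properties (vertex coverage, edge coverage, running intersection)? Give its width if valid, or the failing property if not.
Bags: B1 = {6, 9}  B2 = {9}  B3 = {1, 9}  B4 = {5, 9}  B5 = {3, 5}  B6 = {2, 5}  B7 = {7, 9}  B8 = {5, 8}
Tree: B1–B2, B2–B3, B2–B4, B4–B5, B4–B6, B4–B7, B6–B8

A tree decomposition must satisfy three properties: every vertex lies in some bag; for every edge, both endpoints lie together in some bag; and for every vertex, the bags containing it form a connected subtree. Here vertex 4 appears in no bag, so the decomposition is invalid.

No — vertex 4 appears in no bag.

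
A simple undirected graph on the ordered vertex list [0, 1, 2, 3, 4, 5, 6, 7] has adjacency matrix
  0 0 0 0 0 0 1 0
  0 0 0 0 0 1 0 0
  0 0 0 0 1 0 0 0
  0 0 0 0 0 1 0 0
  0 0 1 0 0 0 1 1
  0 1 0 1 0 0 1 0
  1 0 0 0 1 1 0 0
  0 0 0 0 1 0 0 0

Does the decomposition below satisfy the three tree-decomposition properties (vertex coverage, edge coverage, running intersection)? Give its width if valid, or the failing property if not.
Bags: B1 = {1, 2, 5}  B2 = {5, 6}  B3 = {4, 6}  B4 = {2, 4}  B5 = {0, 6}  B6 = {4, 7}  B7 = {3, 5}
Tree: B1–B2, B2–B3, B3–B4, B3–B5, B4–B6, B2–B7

No — bags containing vertex 2 are not connected in the tree.

A tree decomposition must satisfy three properties: every vertex lies in some bag; for every edge, both endpoints lie together in some bag; and for every vertex, the bags containing it form a connected subtree. Here bags containing vertex 2 are not connected in the tree, so the decomposition is invalid.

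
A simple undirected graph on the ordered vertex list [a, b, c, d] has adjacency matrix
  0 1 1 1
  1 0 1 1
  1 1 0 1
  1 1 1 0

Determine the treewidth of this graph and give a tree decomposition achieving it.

A single bag containing all 4 vertices is trivially a valid decomposition of width 3. On the other hand G contains the 4-clique {a, b, c, d}. A clique must lie in a single bag of any decomposition, so no decomposition can have width below 3. The upper and lower bounds meet at 3, so that is the treewidth.

Treewidth 3.
One such decomposition:
Bags: B1 = {a, b, c, d}
Tree: (single bag)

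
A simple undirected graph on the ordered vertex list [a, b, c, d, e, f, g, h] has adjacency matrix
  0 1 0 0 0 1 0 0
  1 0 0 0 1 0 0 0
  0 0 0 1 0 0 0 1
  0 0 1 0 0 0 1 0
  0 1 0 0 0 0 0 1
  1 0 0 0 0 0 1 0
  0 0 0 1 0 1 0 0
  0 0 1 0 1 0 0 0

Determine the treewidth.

2

A width-2 tree decomposition is:
Bags: B1 = {d, f, g}  B2 = {a, d, f}  B3 = {a, b, d}  B4 = {b, d, e}  B5 = {d, e, h}  B6 = {c, d, h}
Tree: B1–B2, B2–B3, B3–B4, B4–B5, B5–B6
Every bag has size at most 3, so the width is 3 − 1 = 2 and tw(G) ≤ 2. Since d–g–f–a–b–e–h–c–d is a cycle in G, G is not acyclic. Forests are exactly the graphs of treewidth ≤ 1, so tw(G) ≥ 2. Hence tw(G) = 2 exactly.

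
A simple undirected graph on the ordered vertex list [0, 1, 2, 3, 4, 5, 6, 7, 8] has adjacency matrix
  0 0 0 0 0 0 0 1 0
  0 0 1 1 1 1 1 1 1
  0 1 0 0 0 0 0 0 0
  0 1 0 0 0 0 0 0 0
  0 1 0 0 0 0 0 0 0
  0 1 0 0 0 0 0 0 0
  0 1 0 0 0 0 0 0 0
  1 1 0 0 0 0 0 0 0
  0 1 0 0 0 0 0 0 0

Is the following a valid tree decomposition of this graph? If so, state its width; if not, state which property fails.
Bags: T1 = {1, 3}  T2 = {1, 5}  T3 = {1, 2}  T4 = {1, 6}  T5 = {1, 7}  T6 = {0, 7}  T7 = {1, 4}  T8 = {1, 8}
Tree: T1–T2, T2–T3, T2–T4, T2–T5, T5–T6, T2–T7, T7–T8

Checking the three conditions: (i) the bags cover all of {0, 1, 2, 3, 4, 5, 6, 7, 8}; (ii) for each edge, some bag contains both endpoints; (iii) the bags containing any fixed vertex form a subtree. All hold, so the decomposition is valid with width 2 − 1 = 1.

Yes; width 1.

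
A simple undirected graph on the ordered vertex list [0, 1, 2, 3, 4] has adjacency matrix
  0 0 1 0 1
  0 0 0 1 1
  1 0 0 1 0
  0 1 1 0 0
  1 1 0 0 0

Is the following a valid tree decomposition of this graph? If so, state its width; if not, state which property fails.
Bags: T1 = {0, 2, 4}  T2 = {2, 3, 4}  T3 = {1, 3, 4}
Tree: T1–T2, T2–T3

Checking the three conditions: (i) the bags cover all of {0, 1, 2, 3, 4}; (ii) for each edge, some bag contains both endpoints; (iii) the bags containing any fixed vertex form a subtree. All hold, so the decomposition is valid with width 3 − 1 = 2.

Yes; width 2.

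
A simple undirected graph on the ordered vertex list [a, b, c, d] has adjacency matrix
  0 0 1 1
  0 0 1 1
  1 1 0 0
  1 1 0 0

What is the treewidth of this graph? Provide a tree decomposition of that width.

The largest bag has 3 vertices, giving width 2; this decomposition certifies tw(G) ≤ 2. For the lower bound, G contains the cycle b–d–a–c–b, so G is not a forest; only forests have treewidth ≤ 1, hence tw(G) ≥ 2. Hence tw(G) = 2 exactly.

Treewidth 2.
One such decomposition:
Bags: B1 = {a, b, d}  B2 = {a, b, c}
Tree: B1–B2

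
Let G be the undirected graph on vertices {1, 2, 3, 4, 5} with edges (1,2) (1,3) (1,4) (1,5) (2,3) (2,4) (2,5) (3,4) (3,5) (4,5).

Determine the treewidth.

4

A width-4 tree decomposition is:
Bags: B1 = {1, 2, 3, 4, 5}
Tree: (single bag)
A single bag containing all 5 vertices is trivially a valid decomposition of width 4. Conversely, {1, 2, 3, 4, 5} is a clique of size 5, and the vertices of any clique must share a bag in every tree decomposition; so some bag has ≥ 5 vertices and tw(G) ≥ 4. Combining the bounds, tw(G) = 4.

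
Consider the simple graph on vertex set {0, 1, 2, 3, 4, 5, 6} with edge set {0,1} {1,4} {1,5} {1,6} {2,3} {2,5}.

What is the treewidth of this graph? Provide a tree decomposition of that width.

Treewidth 1.
One optimal decomposition is:
Bags: B1 = {1, 4}  B2 = {1, 5}  B3 = {2, 5}  B4 = {1, 6}  B5 = {0, 1}  B6 = {2, 3}
Tree: B1–B2, B2–B3, B1–B4, B4–B5, B3–B6

Each bag holds 2 vertices, so the decomposition has width 1, which upper-bounds the treewidth. Since G has at least one edge (e.g. 1–4), it is not an edgeless graph, so tw(G) ≥ 1. Combining the bounds, tw(G) = 1.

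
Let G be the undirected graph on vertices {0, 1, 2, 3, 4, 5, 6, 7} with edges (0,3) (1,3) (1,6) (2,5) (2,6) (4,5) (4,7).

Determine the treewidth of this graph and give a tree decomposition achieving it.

Treewidth 1.
One optimal decomposition is:
Bags: B1 = {0, 3}  B2 = {1, 3}  B3 = {1, 6}  B4 = {2, 6}  B5 = {2, 5}  B6 = {4, 5}  B7 = {4, 7}
Tree: B1–B2, B2–B3, B3–B4, B4–B5, B5–B6, B6–B7

Each bag holds 2 vertices, so the decomposition has width 1, which upper-bounds the treewidth. Since G has at least one edge (e.g. 0–3), it is not an edgeless graph, so tw(G) ≥ 1. Therefore the treewidth is 1.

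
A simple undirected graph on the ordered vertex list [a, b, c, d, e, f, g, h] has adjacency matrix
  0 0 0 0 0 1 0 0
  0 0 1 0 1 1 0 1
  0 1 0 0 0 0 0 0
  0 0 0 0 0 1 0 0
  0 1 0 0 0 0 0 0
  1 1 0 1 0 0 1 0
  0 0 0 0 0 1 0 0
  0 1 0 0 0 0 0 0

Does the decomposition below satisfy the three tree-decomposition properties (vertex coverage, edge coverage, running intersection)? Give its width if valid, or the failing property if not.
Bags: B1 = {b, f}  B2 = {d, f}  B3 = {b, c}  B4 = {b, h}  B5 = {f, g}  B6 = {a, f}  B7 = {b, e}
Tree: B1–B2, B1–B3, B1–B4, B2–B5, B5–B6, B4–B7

Vertex coverage: the bags together contain {a, b, c, d, e, f, g, h}, the full vertex set. Edge coverage: each edge of G has both endpoints in at least one bag. Running intersection: for every vertex, the bags containing it form a connected subtree. All three properties hold, so this is a valid tree decomposition of width max|bag| − 1 = 1, and hence tw(G) ≤ 1.

Yes; width 1.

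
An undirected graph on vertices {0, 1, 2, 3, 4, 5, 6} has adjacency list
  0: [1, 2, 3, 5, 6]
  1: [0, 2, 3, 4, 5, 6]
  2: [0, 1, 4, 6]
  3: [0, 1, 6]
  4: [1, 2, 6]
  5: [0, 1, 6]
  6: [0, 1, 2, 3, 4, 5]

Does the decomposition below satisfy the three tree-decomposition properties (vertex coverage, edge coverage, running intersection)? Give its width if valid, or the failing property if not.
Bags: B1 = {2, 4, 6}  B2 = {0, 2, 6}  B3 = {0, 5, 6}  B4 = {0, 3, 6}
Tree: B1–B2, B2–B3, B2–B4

No — vertex 1 appears in no bag.

A tree decomposition must satisfy three properties: every vertex lies in some bag; for every edge, both endpoints lie together in some bag; and for every vertex, the bags containing it form a connected subtree. Here vertex 1 appears in no bag, so the decomposition is invalid.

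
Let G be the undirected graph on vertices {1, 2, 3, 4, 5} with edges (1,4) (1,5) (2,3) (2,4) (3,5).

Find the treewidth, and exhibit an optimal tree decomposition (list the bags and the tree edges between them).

Treewidth 2.
One such decomposition:
Bags: B1 = {1, 4, 5}  B2 = {2, 4, 5}  B3 = {2, 3, 5}
Tree: B1–B2, B2–B3

Every bag has size at most 3, so the width is 3 − 1 = 2 and tw(G) ≤ 2. Since 5–1–4–2–3–5 is a cycle in G, G is not acyclic. Forests are exactly the graphs of treewidth ≤ 1, so tw(G) ≥ 2. The upper and lower bounds meet at 2, so that is the treewidth.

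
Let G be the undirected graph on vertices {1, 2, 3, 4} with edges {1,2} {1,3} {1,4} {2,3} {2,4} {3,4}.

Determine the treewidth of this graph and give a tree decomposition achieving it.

Treewidth 3.
One optimal decomposition is:
Bags: B1 = {1, 2, 3, 4}
Tree: (single bag)

A single bag containing all 4 vertices is trivially a valid decomposition of width 3. For the lower bound, the 4 vertices {1, 2, 3, 4} are pairwise adjacent, and any tree decomposition puts a clique entirely inside one bag — forcing width ≥ 3. Combining the bounds, tw(G) = 3.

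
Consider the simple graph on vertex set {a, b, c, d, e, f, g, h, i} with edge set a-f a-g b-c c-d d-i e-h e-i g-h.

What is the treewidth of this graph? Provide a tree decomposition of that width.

Treewidth 1.
One optimal decomposition is:
Bags: B1 = {a, f}  B2 = {a, g}  B3 = {g, h}  B4 = {e, h}  B5 = {e, i}  B6 = {d, i}  B7 = {c, d}  B8 = {b, c}
Tree: B1–B2, B2–B3, B3–B4, B4–B5, B5–B6, B6–B7, B7–B8

Every bag has size at most 2, so the width is 2 − 1 = 1 and tw(G) ≤ 1. G has an edge, so its treewidth is at least 1. The upper and lower bounds meet at 1, so that is the treewidth.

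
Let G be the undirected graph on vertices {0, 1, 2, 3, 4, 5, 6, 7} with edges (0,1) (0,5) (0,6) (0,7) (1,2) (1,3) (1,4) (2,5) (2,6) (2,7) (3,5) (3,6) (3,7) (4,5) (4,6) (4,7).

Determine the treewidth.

4

A width-4 tree decomposition is:
Bags: B1 = {0, 1, 2, 3, 4}  B2 = {0, 2, 3, 4, 5}  B3 = {0, 2, 3, 4, 6}  B4 = {0, 2, 3, 4, 7}
Tree: B1–B2, B2–B3, B3–B4
Each bag holds 5 vertices, so the decomposition has width 4, which upper-bounds the treewidth. For the lower bound: the 5 vertex sets {1,2}, {3,5}, {0,6}, {4}, {7} are disjoint, each induces a connected subgraph, and every pair is joined by at least one edge of G. Contracting each set to a single vertex therefore yields K_{5} as a minor, and since treewidth is minor-monotone, tw(G) ≥ tw(K_{5}) = 4. Hence tw(G) = 4 exactly.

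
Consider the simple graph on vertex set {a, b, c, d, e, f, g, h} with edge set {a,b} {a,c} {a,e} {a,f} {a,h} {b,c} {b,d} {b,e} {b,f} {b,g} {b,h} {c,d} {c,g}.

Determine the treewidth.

2

A width-2 tree decomposition is:
Bags: B1 = {a, b, h}  B2 = {a, b, c}  B3 = {b, c, g}  B4 = {a, b, f}  B5 = {b, c, d}  B6 = {a, b, e}
Tree: B1–B2, B2–B3, B1–B4, B3–B5, B4–B6
The largest bag has 3 vertices, giving width 2; this decomposition certifies tw(G) ≤ 2. Conversely, {b, c, d} is a clique of size 3, and the vertices of any clique must share a bag in every tree decomposition; so some bag has ≥ 3 vertices and tw(G) ≥ 2. Hence tw(G) = 2 exactly.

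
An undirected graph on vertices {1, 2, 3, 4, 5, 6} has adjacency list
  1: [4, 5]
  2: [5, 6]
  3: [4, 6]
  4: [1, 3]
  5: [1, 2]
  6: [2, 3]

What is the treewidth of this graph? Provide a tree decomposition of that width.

Each bag holds 3 vertices, so the decomposition has width 2, which upper-bounds the treewidth. For the lower bound, G contains the cycle 6–2–5–1–4–3–6, so G is not a forest; only forests have treewidth ≤ 1, hence tw(G) ≥ 2. Therefore the treewidth is 2.

Treewidth 2.
One such decomposition:
Bags: B1 = {2, 5, 6}  B2 = {1, 5, 6}  B3 = {1, 4, 6}  B4 = {3, 4, 6}
Tree: B1–B2, B2–B3, B3–B4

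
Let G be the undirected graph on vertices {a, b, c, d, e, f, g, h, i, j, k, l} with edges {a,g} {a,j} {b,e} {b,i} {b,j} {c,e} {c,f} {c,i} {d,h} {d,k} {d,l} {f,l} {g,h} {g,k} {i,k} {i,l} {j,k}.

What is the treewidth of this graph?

3

A width-3 tree decomposition is:
Bags: B1 = {c, e, f, l}  B2 = {c, e, i, l}  B3 = {b, e, i, l}  B4 = {b, d, i, l}  B5 = {b, d, i, k}  B6 = {b, d, j, k}  B7 = {d, h, j, k}  B8 = {g, h, j, k}  B9 = {a, g, h, j}
Tree: B1–B2, B2–B3, B3–B4, B4–B5, B5–B6, B6–B7, B7–B8, B8–B9
The largest bag has 4 vertices, giving width 3; this decomposition certifies tw(G) ≤ 3. For the lower bound: the 4 vertex sets {c,e,f}, {l}, {i}, {b,d,j,k} are disjoint, each induces a connected subgraph, and every pair is joined by at least one edge of G. Contracting each set to a single vertex therefore yields K_{4} as a minor, and since treewidth is minor-monotone, tw(G) ≥ tw(K_{4}) = 3. Therefore the treewidth is 3.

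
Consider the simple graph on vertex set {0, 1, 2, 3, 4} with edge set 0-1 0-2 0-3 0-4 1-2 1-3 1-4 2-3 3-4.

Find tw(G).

3

A width-3 tree decomposition is:
Bags: B1 = {0, 1, 2, 3}  B2 = {0, 1, 3, 4}
Tree: B1–B2
Each bag holds 4 vertices, so the decomposition has width 3, which upper-bounds the treewidth. For the lower bound, the 4 vertices {0, 1, 2, 3} are pairwise adjacent, and any tree decomposition puts a clique entirely inside one bag — forcing width ≥ 3. Combining the bounds, tw(G) = 3.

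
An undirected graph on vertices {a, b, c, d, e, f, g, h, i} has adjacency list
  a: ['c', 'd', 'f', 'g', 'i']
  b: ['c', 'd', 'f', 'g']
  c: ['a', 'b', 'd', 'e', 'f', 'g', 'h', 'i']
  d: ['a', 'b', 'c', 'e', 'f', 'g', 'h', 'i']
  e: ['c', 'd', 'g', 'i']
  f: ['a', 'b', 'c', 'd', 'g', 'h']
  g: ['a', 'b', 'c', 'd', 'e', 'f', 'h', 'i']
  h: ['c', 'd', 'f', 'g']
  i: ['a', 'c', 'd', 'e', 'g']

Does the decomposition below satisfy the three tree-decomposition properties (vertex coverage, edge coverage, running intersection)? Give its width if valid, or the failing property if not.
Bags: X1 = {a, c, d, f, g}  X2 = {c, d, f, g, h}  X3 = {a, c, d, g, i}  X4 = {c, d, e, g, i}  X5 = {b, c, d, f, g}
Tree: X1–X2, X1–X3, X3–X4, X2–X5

Vertex coverage: the bags together contain {a, b, c, d, e, f, g, h, i}, the full vertex set. Edge coverage: each edge of G has both endpoints in at least one bag. Running intersection: for every vertex, the bags containing it form a connected subtree. All three properties hold, so this is a valid tree decomposition of width max|bag| − 1 = 4, and hence tw(G) ≤ 4.

Yes; width 4.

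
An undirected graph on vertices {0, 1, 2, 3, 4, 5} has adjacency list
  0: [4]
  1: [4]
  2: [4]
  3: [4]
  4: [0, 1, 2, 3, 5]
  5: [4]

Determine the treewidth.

A width-1 tree decomposition is:
Bags: B1 = {0, 4}  B2 = {2, 4}  B3 = {1, 4}  B4 = {3, 4}  B5 = {4, 5}
Tree: B1–B2, B2–B3, B3–B4, B4–B5
Every bag has size at most 2, so the width is 2 − 1 = 1 and tw(G) ≤ 1. Any graph with an edge has treewidth ≥ 1, and G has the edge 4–0. The upper and lower bounds meet at 1, so that is the treewidth.

1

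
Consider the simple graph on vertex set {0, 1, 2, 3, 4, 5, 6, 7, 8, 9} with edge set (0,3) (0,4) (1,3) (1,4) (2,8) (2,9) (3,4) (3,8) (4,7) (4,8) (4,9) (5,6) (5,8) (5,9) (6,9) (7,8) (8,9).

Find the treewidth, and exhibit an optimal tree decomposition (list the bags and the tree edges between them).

Treewidth 2.
Bags: B1 = {5, 8, 9}  B2 = {4, 8, 9}  B3 = {2, 8, 9}  B4 = {4, 7, 8}  B5 = {3, 4, 8}  B6 = {0, 3, 4}  B7 = {5, 6, 9}  B8 = {1, 3, 4}
Tree: B1–B2, B2–B3, B2–B4, B2–B5, B5–B6, B1–B7, B5–B8

Each bag holds 3 vertices, so the decomposition has width 2, which upper-bounds the treewidth. Conversely, {2, 8, 9} is a clique of size 3, and the vertices of any clique must share a bag in every tree decomposition; so some bag has ≥ 3 vertices and tw(G) ≥ 2. Hence tw(G) = 2 exactly.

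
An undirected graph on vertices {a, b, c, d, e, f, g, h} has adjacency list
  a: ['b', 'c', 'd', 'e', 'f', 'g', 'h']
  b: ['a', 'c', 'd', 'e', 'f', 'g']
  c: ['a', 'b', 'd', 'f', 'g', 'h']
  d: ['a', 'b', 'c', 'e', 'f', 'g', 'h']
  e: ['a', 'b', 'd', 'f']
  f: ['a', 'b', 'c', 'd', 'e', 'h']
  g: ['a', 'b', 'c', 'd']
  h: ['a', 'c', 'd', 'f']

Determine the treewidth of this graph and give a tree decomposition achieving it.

The largest bag has 5 vertices, giving width 4; this decomposition certifies tw(G) ≤ 4. Conversely, {a, b, c, d, g} is a clique of size 5, and the vertices of any clique must share a bag in every tree decomposition; so some bag has ≥ 5 vertices and tw(G) ≥ 4. Hence tw(G) = 4 exactly.

Treewidth 4.
Bags: B1 = {a, c, d, f, h}  B2 = {a, b, c, d, f}  B3 = {a, b, c, d, g}  B4 = {a, b, d, e, f}
Tree: B1–B2, B2–B3, B2–B4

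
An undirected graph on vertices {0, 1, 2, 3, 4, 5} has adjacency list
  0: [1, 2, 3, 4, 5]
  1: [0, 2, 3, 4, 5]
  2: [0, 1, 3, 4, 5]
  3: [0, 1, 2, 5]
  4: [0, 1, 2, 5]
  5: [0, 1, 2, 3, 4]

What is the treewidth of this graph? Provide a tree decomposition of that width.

Treewidth 4.
Bags: B1 = {0, 1, 2, 4, 5}  B2 = {0, 1, 2, 3, 5}
Tree: B1–B2

The largest bag has 5 vertices, giving width 4; this decomposition certifies tw(G) ≤ 4. Conversely, {0, 1, 2, 3, 5} is a clique of size 5, and the vertices of any clique must share a bag in every tree decomposition; so some bag has ≥ 5 vertices and tw(G) ≥ 4. The upper and lower bounds meet at 4, so that is the treewidth.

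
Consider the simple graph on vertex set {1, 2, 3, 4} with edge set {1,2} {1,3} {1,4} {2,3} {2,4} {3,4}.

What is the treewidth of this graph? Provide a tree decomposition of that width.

With just one bag of size 4, the width is 4 − 1 = 3, so tw(G) ≤ 3. On the other hand G contains the 4-clique {1, 2, 3, 4}. A clique must lie in a single bag of any decomposition, so no decomposition can have width below 3. Combining the bounds, tw(G) = 3.

Treewidth 3.
Bags: B1 = {1, 2, 3, 4}
Tree: (single bag)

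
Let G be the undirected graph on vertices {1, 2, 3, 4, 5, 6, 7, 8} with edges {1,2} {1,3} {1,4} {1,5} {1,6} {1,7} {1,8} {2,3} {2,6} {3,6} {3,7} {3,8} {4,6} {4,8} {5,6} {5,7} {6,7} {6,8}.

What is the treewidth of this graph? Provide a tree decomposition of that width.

Treewidth 3.
One optimal decomposition is:
Bags: B1 = {1, 3, 6, 8}  B2 = {1, 4, 6, 8}  B3 = {1, 3, 6, 7}  B4 = {1, 2, 3, 6}  B5 = {1, 5, 6, 7}
Tree: B1–B2, B1–B3, B1–B4, B3–B5

Each bag holds 4 vertices, so the decomposition has width 3, which upper-bounds the treewidth. On the other hand G contains the 4-clique {1, 3, 6, 8}. A clique must lie in a single bag of any decomposition, so no decomposition can have width below 3. Combining the bounds, tw(G) = 3.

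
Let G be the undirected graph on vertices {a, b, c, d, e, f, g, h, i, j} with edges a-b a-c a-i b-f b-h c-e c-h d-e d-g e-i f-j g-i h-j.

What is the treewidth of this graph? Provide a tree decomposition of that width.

Treewidth 2.
One optimal decomposition is:
Bags: B1 = {d, e, g}  B2 = {e, g, i}  B3 = {c, e, i}  B4 = {a, c, i}  B5 = {a, c, h}  B6 = {a, b, h}  B7 = {b, h, j}  B8 = {b, f, j}
Tree: B1–B2, B2–B3, B3–B4, B4–B5, B5–B6, B6–B7, B7–B8

Every bag has size at most 3, so the width is 3 − 1 = 2 and tw(G) ≤ 2. Since d–g–i–e–d is a cycle in G, G is not acyclic. Forests are exactly the graphs of treewidth ≤ 1, so tw(G) ≥ 2. Therefore the treewidth is 2.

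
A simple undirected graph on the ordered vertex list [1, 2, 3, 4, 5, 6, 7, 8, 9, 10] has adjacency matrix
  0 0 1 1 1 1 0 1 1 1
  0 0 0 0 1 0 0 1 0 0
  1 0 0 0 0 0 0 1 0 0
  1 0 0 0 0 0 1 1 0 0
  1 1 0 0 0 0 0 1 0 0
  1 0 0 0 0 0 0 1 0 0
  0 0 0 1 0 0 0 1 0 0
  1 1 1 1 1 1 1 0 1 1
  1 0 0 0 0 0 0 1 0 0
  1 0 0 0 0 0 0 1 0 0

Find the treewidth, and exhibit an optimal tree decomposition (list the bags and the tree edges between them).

Treewidth 2.
One such decomposition:
Bags: B1 = {1, 4, 8}  B2 = {1, 5, 8}  B3 = {2, 5, 8}  B4 = {1, 8, 10}  B5 = {4, 7, 8}  B6 = {1, 8, 9}  B7 = {1, 3, 8}  B8 = {1, 6, 8}
Tree: B1–B2, B2–B3, B2–B4, B1–B5, B1–B6, B1–B7, B2–B8

The largest bag has 3 vertices, giving width 2; this decomposition certifies tw(G) ≤ 2. On the other hand G contains the 3-clique {1, 3, 8}. A clique must lie in a single bag of any decomposition, so no decomposition can have width below 2. Therefore the treewidth is 2.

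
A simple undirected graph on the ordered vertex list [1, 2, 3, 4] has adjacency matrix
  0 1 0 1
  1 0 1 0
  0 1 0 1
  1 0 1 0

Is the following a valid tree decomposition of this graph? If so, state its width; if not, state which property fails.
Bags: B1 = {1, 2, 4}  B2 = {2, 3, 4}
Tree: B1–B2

Checking the three conditions: (i) the bags cover all of {1, 2, 3, 4}; (ii) for each edge, some bag contains both endpoints; (iii) the bags containing any fixed vertex form a subtree. All hold, so the decomposition is valid with width 3 − 1 = 2.

Yes; width 2.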